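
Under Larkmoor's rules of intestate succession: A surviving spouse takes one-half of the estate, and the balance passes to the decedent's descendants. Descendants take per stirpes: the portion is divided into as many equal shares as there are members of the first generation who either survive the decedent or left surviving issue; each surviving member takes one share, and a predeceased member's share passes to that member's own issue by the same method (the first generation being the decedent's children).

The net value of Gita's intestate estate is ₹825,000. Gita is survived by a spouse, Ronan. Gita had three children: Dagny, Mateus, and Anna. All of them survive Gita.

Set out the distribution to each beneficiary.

Ronan: ₹412,500; Dagny: ₹137,500; Mateus: ₹137,500; Anna: ₹137,500

Ronan takes one-half of ₹825,000 = ₹412,500. The remaining ₹412,500 passes to the descendants.
The descendants' portion (₹412,500) is divided into 3 shares of ₹137,500: Dagny, Mateus, and Anna each take ₹137,500.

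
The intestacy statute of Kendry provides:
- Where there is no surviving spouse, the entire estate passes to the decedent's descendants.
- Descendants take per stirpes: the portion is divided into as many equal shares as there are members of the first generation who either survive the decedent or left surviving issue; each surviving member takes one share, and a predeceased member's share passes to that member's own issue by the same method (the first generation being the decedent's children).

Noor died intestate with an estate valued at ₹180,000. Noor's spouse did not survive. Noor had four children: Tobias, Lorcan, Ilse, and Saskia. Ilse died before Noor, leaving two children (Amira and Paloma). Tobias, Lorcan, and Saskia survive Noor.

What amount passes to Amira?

Amira receives ₹22,500.

The entire ₹180,000 passes to the descendants.
That amount (₹180,000) is divided into 4 shares of ₹45,000: Tobias, Lorcan, and Saskia each take ₹45,000; Ilse's ₹45,000 share passes to Ilse's issue.
Ilse's share (₹45,000) is divided into 2 shares of ₹22,500: Amira and Paloma each take ₹22,500.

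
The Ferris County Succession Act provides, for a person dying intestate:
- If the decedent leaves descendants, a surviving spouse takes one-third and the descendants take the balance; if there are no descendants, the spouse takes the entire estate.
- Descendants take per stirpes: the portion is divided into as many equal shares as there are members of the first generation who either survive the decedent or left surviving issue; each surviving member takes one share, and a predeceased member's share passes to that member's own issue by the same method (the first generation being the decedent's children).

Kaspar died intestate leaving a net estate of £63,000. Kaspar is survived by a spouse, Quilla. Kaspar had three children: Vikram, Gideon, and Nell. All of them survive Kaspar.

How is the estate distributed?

Quilla takes one-third of £63,000 = £21,000. The remaining £42,000 passes to the descendants.
The descendants' portion (£42,000) is divided into 3 shares of £14,000: Vikram, Gideon, and Nell each take £14,000.

Quilla: £21,000; Vikram: £14,000; Gideon: £14,000; Nell: £14,000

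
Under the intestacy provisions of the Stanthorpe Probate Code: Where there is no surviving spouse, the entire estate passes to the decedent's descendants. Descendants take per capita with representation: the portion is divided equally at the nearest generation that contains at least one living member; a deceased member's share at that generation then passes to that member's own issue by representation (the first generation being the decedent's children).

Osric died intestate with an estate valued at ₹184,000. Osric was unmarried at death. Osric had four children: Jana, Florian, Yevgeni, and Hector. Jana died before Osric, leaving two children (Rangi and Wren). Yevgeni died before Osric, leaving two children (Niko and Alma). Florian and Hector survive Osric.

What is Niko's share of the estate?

Niko receives ₹23,000.

The entire ₹184,000 passes to the descendants.
That amount (₹184,000) is divided into 4 shares of ₹46,000: Florian and Hector each take ₹46,000; Jana's ₹46,000 share passes to Jana's issue; Yevgeni's ₹46,000 share passes to Yevgeni's issue.
Jana's share (₹46,000) is divided into 2 shares of ₹23,000: Rangi and Wren each take ₹23,000.
Yevgeni's share (₹46,000) is divided into 2 shares of ₹23,000: Niko and Alma each take ₹23,000.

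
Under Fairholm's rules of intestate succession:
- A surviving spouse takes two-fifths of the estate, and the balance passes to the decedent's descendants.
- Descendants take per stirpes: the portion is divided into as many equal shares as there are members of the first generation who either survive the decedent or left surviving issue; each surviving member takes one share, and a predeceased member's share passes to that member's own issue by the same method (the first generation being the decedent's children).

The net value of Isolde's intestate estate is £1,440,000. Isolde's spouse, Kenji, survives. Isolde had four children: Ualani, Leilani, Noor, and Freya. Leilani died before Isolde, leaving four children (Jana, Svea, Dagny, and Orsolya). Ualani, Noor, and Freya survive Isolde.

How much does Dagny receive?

Kenji takes two-fifths of £1,440,000 = £576,000. The remaining £864,000 passes to the descendants.
The descendants' portion (£864,000) is divided into 4 shares of £216,000: Ualani, Noor, and Freya each take £216,000; Leilani's £216,000 share passes to Leilani's issue.
Leilani's share (£216,000) is divided into 4 shares of £54,000: Jana, Svea, Dagny, and Orsolya each take £54,000.

Dagny receives £54,000.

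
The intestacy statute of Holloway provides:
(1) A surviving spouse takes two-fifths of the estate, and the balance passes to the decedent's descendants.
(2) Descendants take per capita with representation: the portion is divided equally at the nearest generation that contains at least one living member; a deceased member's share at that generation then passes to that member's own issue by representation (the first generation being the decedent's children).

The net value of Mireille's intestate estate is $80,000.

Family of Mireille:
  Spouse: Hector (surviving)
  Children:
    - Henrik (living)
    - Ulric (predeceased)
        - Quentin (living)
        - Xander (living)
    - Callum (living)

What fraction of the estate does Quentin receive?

Quentin receives 1/10 of the estate.

Hector takes two-fifths of $80,000 = $32,000. The remaining $48,000 passes to the descendants.
The descendants' portion ($48,000) is divided into 3 shares of $16,000: Henrik and Callum each take $16,000; Ulric's $16,000 share passes to Ulric's issue.
Ulric's share ($16,000) is divided into 2 shares of $8,000: Quentin and Xander each take $8,000.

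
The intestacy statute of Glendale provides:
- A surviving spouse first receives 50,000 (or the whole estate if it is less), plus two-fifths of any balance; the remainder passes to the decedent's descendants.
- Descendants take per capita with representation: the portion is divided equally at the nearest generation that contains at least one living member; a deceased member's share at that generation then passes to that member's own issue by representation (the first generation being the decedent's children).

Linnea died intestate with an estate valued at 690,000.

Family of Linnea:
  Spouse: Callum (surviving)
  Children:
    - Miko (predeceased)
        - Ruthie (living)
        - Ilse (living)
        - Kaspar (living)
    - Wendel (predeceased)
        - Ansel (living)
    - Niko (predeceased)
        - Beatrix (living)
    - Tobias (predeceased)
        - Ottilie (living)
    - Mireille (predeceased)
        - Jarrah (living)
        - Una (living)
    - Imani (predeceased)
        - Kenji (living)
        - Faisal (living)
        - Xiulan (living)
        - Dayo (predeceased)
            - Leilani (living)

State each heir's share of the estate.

Callum first takes 50,000, leaving a balance of 640,000. Callum then takes two-fifths of the balance (256,000), for a total of 306,000. The remaining 384,000 passes to the descendants.
No child survives, so the initial division is made at the grandchildren's generation.
The descendants' portion (384,000) is divided into 12 shares of 32,000: Ruthie, Ilse, Kaspar, Ansel, Beatrix, Ottilie, Jarrah, Una, Kenji, Faisal, and Xiulan each take 32,000; Dayo's 32,000 share passes to Dayo's issue.
Dayo's share (32,000) passes entirely to Leilani.

Callum: 306,000; Ruthie: 32,000; Ilse: 32,000; Kaspar: 32,000; Ansel: 32,000; Beatrix: 32,000; Ottilie: 32,000; Jarrah: 32,000; Una: 32,000; Kenji: 32,000; Faisal: 32,000; Xiulan: 32,000; Leilani: 32,000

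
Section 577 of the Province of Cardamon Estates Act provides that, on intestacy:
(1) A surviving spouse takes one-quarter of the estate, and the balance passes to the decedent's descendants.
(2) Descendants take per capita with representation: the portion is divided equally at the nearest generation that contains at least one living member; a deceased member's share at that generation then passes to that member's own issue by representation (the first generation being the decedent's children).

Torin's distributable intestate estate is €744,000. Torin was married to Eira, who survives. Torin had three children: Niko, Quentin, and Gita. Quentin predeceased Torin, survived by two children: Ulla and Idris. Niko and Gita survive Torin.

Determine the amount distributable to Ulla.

Eira takes one-quarter of €744,000 = €186,000. The remaining €558,000 passes to the descendants.
The descendants' portion (€558,000) is divided into 3 shares of €186,000: Niko and Gita each take €186,000; Quentin's €186,000 share passes to Quentin's issue.
Quentin's share (€186,000) is divided into 2 shares of €93,000: Ulla and Idris each take €93,000.

Ulla receives €93,000.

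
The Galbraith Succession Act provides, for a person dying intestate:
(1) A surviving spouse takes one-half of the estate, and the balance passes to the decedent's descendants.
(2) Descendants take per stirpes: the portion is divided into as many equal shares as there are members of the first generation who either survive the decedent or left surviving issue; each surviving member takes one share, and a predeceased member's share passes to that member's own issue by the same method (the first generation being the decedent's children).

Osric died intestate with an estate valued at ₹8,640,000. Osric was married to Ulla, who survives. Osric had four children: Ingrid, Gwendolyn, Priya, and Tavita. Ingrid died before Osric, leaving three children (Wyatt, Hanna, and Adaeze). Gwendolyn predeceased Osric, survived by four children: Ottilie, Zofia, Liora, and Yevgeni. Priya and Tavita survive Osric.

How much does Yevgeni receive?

Yevgeni receives ₹270,000.

Ulla takes one-half of ₹8,640,000 = ₹4,320,000. The remaining ₹4,320,000 passes to the descendants.
The descendants' portion (₹4,320,000) is divided into 4 shares of ₹1,080,000: Priya and Tavita each take ₹1,080,000; Ingrid's ₹1,080,000 share passes to Ingrid's issue; Gwendolyn's ₹1,080,000 share passes to Gwendolyn's issue.
Ingrid's share (₹1,080,000) is divided into 3 shares of ₹360,000: Wyatt, Hanna, and Adaeze each take ₹360,000.
Gwendolyn's share (₹1,080,000) is divided into 4 shares of ₹270,000: Ottilie, Zofia, Liora, and Yevgeni each take ₹270,000.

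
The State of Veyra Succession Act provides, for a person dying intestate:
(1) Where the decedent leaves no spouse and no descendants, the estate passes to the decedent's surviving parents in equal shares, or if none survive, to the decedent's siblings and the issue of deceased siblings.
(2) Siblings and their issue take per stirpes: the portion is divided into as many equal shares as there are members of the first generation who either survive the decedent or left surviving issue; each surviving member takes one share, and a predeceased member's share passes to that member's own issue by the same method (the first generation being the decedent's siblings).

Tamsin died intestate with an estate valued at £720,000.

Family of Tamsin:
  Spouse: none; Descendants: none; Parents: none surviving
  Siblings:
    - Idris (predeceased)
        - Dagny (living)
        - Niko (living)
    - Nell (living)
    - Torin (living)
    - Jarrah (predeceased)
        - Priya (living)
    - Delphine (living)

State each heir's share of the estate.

The entire £720,000 passes to the siblings and their issue.
That amount (£720,000) is divided into 5 shares of £144,000: Nell, Torin, and Delphine each take £144,000; Idris's £144,000 share passes to Idris's issue; Jarrah's £144,000 share passes to Jarrah's issue.
Idris's share (£144,000) is divided into 2 shares of £72,000: Dagny and Niko each take £72,000.
Jarrah's share (£144,000) passes entirely to Priya.

Dagny: £72,000; Niko: £72,000; Nell: £144,000; Torin: £144,000; Priya: £144,000; Delphine: £144,000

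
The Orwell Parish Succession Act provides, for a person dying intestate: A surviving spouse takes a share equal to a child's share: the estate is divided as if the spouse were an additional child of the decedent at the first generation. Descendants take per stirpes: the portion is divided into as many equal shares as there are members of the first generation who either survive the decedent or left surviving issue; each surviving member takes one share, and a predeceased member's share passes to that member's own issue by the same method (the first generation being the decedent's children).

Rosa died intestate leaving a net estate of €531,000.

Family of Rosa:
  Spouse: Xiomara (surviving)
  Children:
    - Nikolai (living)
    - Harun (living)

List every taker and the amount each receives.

Xiomara: €177,000; Nikolai: €177,000; Harun: €177,000

The spouse counts as an additional share at the children's level, so there are 3 primary shares of €177,000. Xiomara takes one such share (€177,000).
The children's combined portion (€354,000) is divided into 2 shares of €177,000: Nikolai and Harun each take €177,000.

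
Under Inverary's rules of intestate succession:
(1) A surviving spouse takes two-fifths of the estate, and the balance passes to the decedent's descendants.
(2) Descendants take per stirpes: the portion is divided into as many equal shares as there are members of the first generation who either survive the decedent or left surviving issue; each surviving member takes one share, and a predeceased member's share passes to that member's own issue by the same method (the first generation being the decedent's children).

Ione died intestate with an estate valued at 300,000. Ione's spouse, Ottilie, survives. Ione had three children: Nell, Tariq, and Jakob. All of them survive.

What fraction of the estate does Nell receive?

Nell receives 1/5 of the estate.

Ottilie takes two-fifths of 300,000 = 120,000. The remaining 180,000 passes to the descendants.
The descendants' portion (180,000) is divided into 3 shares of 60,000: Nell, Tariq, and Jakob each take 60,000.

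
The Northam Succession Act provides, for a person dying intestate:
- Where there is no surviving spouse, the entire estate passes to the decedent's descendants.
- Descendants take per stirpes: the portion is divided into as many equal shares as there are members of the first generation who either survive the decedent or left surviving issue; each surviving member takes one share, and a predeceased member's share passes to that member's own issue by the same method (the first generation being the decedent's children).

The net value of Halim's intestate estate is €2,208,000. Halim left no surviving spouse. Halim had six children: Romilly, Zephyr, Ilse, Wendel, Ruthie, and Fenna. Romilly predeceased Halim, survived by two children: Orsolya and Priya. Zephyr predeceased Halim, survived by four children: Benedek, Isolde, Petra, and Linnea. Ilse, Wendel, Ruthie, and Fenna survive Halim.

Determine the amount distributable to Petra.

The entire €2,208,000 passes to the descendants.
That amount (€2,208,000) is divided into 6 shares of €368,000: Ilse, Wendel, Ruthie, and Fenna each take €368,000; Romilly's €368,000 share passes to Romilly's issue; Zephyr's €368,000 share passes to Zephyr's issue.
Romilly's share (€368,000) is divided into 2 shares of €184,000: Orsolya and Priya each take €184,000.
Zephyr's share (€368,000) is divided into 4 shares of €92,000: Benedek, Isolde, Petra, and Linnea each take €92,000.

Petra receives €92,000.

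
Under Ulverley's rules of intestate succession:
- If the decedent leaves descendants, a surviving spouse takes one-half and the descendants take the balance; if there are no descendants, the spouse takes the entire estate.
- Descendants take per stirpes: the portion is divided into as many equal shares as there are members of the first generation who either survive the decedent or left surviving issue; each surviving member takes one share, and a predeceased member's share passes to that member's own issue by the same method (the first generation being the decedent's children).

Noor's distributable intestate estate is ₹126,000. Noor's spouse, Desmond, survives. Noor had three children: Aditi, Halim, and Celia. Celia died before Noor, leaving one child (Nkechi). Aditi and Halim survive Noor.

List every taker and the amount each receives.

Desmond takes one-half of ₹126,000 = ₹63,000. The remaining ₹63,000 passes to the descendants.
The descendants' portion (₹63,000) is divided into 3 shares of ₹21,000: Aditi and Halim each take ₹21,000; Celia's ₹21,000 share passes to Celia's issue.
Celia's share (₹21,000) passes entirely to Nkechi.

Desmond: ₹63,000; Aditi: ₹21,000; Halim: ₹21,000; Nkechi: ₹21,000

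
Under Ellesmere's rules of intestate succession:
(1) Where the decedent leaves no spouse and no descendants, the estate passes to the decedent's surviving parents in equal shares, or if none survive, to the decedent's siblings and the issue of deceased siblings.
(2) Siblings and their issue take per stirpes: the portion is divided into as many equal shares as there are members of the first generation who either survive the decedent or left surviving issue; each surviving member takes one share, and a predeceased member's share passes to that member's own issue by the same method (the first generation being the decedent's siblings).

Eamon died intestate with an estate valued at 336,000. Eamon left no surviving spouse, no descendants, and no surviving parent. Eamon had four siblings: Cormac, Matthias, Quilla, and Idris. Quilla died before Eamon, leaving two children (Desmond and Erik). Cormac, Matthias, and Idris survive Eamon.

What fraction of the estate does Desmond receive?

Desmond receives 1/8 of the estate.

The entire 336,000 passes to the siblings and their issue.
That amount (336,000) is divided into 4 shares of 84,000: Cormac, Matthias, and Idris each take 84,000; Quilla's 84,000 share passes to Quilla's issue.
Quilla's share (84,000) is divided into 2 shares of 42,000: Desmond and Erik each take 42,000.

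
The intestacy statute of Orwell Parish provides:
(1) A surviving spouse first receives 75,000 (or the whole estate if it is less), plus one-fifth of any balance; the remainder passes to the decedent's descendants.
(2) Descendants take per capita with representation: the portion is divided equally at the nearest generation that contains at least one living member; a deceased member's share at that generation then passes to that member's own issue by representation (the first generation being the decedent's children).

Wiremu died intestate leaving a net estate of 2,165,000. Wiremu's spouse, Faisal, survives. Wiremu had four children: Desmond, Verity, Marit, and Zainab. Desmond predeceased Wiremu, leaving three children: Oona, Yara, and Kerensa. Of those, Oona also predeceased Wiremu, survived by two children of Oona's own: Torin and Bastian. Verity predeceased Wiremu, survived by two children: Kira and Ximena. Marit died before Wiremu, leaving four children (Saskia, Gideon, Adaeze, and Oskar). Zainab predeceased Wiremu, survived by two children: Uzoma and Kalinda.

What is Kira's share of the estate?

Kira receives 152,000.

Faisal first takes 75,000, leaving a balance of 2,090,000. Faisal then takes one-fifth of the balance (418,000), for a total of 493,000. The remaining 1,672,000 passes to the descendants.
No child survives, so the initial division is made at the grandchildren's generation.
The descendants' portion (1,672,000) is divided into 11 shares of 152,000: Yara, Kerensa, Kira, Ximena, Saskia, Gideon, Adaeze, Oskar, Uzoma, and Kalinda each take 152,000; Oona's 152,000 share passes to Oona's issue.
Oona's share (152,000) is divided into 2 shares of 76,000: Torin and Bastian each take 76,000.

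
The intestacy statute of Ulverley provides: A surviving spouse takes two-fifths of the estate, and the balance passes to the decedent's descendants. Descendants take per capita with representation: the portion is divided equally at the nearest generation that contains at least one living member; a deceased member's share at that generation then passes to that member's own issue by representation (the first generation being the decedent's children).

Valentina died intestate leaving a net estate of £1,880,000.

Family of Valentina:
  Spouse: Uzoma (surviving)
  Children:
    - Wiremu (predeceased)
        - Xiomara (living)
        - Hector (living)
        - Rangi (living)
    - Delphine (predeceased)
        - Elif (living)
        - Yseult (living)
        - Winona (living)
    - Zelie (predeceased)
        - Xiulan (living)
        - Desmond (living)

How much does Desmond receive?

Uzoma takes two-fifths of £1,880,000 = £752,000. The remaining £1,128,000 passes to the descendants.
No child survives, so the initial division is made at the grandchildren's generation.
The descendants' portion (£1,128,000) is divided into 8 shares of £141,000: Xiomara, Hector, Rangi, Elif, Yseult, Winona, Xiulan, and Desmond each take £141,000.

Desmond receives £141,000.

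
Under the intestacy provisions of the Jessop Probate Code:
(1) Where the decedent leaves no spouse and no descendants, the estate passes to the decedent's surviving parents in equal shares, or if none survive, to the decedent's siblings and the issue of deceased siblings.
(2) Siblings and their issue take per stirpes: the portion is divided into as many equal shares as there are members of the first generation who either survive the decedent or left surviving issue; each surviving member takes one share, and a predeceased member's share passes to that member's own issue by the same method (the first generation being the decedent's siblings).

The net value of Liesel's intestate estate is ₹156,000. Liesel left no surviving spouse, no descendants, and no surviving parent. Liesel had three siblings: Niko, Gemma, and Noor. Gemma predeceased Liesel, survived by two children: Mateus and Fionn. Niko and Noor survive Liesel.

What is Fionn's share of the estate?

Fionn receives ₹26,000.

The entire ₹156,000 passes to the siblings and their issue.
That amount (₹156,000) is divided into 3 shares of ₹52,000: Niko and Noor each take ₹52,000; Gemma's ₹52,000 share passes to Gemma's issue.
Gemma's share (₹52,000) is divided into 2 shares of ₹26,000: Mateus and Fionn each take ₹26,000.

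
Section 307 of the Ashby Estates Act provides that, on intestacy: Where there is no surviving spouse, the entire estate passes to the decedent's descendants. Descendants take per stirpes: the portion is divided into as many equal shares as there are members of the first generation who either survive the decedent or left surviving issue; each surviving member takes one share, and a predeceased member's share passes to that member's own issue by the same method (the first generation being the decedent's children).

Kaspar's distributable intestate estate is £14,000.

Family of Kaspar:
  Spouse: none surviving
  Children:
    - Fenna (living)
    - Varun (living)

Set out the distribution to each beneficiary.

The entire £14,000 passes to the descendants.
That amount (£14,000) is divided into 2 shares of £7,000: Fenna and Varun each take £7,000.

Fenna: £7,000; Varun: £7,000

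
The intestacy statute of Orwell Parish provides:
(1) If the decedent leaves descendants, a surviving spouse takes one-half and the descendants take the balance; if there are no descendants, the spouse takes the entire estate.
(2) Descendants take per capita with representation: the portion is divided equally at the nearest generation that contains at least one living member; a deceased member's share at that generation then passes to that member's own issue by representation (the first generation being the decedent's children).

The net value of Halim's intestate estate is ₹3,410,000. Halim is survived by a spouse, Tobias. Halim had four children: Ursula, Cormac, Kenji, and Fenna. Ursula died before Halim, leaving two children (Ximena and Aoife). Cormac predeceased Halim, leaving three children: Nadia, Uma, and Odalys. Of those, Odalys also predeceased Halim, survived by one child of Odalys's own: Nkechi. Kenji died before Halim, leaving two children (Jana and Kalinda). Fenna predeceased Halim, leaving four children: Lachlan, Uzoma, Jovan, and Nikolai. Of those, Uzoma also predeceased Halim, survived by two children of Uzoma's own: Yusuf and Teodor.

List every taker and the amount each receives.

Tobias: ₹1,705,000; Ximena: ₹155,000; Aoife: ₹155,000; Nadia: ₹155,000; Uma: ₹155,000; Nkechi: ₹155,000; Jana: ₹155,000; Kalinda: ₹155,000; Lachlan: ₹155,000; Yusuf: ₹77,500; Teodor: ₹77,500; Jovan: ₹155,000; Nikolai: ₹155,000

Tobias takes one-half of ₹3,410,000 = ₹1,705,000. The remaining ₹1,705,000 passes to the descendants.
No child survives, so the initial division is made at the grandchildren's generation.
The descendants' portion (₹1,705,000) is divided into 11 shares of ₹155,000: Ximena, Aoife, Nadia, Uma, Jana, Kalinda, Lachlan, Jovan, and Nikolai each take ₹155,000; Odalys's ₹155,000 share passes to Odalys's issue; Uzoma's ₹155,000 share passes to Uzoma's issue.
Odalys's share (₹155,000) passes entirely to Nkechi.
Uzoma's share (₹155,000) is divided into 2 shares of ₹77,500: Yusuf and Teodor each take ₹77,500.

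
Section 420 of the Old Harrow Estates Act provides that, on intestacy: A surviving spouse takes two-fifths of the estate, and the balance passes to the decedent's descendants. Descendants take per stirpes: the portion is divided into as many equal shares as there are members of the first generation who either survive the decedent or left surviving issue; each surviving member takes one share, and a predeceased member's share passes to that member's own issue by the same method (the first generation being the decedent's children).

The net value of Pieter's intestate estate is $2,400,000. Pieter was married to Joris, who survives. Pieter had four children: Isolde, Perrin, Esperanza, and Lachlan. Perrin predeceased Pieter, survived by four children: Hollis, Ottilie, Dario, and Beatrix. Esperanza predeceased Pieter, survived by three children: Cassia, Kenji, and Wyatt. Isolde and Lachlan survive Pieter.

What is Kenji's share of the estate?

Kenji receives $120,000.

Joris takes two-fifths of $2,400,000 = $960,000. The remaining $1,440,000 passes to the descendants.
The descendants' portion ($1,440,000) is divided into 4 shares of $360,000: Isolde and Lachlan each take $360,000; Perrin's $360,000 share passes to Perrin's issue; Esperanza's $360,000 share passes to Esperanza's issue.
Perrin's share ($360,000) is divided into 4 shares of $90,000: Hollis, Ottilie, Dario, and Beatrix each take $90,000.
Esperanza's share ($360,000) is divided into 3 shares of $120,000: Cassia, Kenji, and Wyatt each take $120,000.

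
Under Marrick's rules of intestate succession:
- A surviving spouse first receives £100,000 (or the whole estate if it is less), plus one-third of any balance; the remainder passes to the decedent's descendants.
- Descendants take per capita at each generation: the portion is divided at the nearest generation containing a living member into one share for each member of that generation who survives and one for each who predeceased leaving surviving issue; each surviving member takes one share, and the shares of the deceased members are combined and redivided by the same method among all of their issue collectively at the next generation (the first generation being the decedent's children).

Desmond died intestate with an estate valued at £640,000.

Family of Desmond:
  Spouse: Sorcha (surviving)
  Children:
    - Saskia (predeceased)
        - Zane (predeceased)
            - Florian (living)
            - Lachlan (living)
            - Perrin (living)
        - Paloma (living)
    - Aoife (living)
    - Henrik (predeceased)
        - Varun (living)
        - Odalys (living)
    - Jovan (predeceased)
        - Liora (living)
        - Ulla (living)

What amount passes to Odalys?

Sorcha first takes £100,000, leaving a balance of £540,000. Sorcha then takes one-third of the balance (£180,000), for a total of £280,000. The remaining £360,000 passes to the descendants.
The descendants' portion (£360,000) is divided at the children's generation into 4 shares of £90,000. Aoife takes £90,000. The 3 shares of the deceased (Saskia, Henrik, and Jovan) are combined into a pool of £270,000.
That pool (£270,000) is divided at the grandchildren's generation into 6 shares of £45,000. Paloma, Varun, Odalys, Liora, and Ulla each take £45,000. The remaining share for the deceased Zane (£45,000) is carried to the next generation.
That pool (£45,000) is divided at the great-grandchildren's generation equally among Florian, Lachlan, and Perrin: £15,000 each.

Odalys receives £45,000.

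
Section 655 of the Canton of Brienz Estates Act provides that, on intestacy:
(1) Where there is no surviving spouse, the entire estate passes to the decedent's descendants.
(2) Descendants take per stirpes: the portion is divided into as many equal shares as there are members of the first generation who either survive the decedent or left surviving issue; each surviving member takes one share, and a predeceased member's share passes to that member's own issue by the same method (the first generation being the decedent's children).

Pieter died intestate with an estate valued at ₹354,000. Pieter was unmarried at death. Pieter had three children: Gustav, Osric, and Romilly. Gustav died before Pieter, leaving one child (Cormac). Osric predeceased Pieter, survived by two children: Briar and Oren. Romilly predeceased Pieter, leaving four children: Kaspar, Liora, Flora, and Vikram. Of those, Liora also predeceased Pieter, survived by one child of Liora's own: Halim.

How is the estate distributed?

Cormac: ₹118,000; Briar: ₹59,000; Oren: ₹59,000; Kaspar: ₹29,500; Halim: ₹29,500; Flora: ₹29,500; Vikram: ₹29,500

The entire ₹354,000 passes to the descendants.
That amount (₹354,000) is divided into 3 shares of ₹118,000: Gustav's ₹118,000 share passes to Gustav's issue; Osric's ₹118,000 share passes to Osric's issue; Romilly's ₹118,000 share passes to Romilly's issue.
Gustav's share (₹118,000) passes entirely to Cormac.
Osric's share (₹118,000) is divided into 2 shares of ₹59,000: Briar and Oren each take ₹59,000.
Romilly's share (₹118,000) is divided into 4 shares of ₹29,500: Kaspar, Flora, and Vikram each take ₹29,500; Liora's ₹29,500 share passes to Liora's issue.
Liora's share (₹29,500) passes entirely to Halim.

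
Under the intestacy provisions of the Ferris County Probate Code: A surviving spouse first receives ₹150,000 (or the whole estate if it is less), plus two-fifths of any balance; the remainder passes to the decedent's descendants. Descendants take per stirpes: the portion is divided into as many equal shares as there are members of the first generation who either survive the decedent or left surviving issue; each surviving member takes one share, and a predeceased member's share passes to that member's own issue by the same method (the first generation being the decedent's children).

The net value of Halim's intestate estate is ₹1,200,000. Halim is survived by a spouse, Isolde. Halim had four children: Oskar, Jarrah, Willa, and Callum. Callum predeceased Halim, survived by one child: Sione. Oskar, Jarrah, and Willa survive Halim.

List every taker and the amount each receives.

Isolde: ₹570,000; Oskar: ₹157,500; Jarrah: ₹157,500; Willa: ₹157,500; Sione: ₹157,500

Isolde first takes ₹150,000, leaving a balance of ₹1,050,000. Isolde then takes two-fifths of the balance (₹420,000), for a total of ₹570,000. The remaining ₹630,000 passes to the descendants.
The descendants' portion (₹630,000) is divided into 4 shares of ₹157,500: Oskar, Jarrah, and Willa each take ₹157,500; Callum's ₹157,500 share passes to Callum's issue.
Callum's share (₹157,500) passes entirely to Sione.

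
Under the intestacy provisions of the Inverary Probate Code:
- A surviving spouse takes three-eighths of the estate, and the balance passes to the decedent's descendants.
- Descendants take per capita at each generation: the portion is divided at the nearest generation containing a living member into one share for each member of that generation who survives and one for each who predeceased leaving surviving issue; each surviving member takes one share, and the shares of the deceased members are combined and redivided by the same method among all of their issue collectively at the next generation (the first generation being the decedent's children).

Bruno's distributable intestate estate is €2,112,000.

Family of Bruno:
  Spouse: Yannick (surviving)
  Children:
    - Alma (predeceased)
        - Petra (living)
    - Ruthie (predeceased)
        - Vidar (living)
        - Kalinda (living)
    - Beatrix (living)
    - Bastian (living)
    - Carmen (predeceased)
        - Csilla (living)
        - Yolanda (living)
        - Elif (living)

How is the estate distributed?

Yannick: €792,000; Petra: €132,000; Vidar: €132,000; Kalinda: €132,000; Beatrix: €264,000; Bastian: €264,000; Csilla: €132,000; Yolanda: €132,000; Elif: €132,000

Yannick takes three-eighths of €2,112,000 = €792,000. The remaining €1,320,000 passes to the descendants.
The descendants' portion (€1,320,000) is divided at the children's generation into 5 shares of €264,000. Beatrix and Bastian each take €264,000. The 3 shares of the deceased (Alma, Ruthie, and Carmen) are combined into a pool of €792,000.
That pool (€792,000) is divided at the grandchildren's generation equally among Petra, Vidar, Kalinda, Csilla, Yolanda, and Elif: €132,000 each.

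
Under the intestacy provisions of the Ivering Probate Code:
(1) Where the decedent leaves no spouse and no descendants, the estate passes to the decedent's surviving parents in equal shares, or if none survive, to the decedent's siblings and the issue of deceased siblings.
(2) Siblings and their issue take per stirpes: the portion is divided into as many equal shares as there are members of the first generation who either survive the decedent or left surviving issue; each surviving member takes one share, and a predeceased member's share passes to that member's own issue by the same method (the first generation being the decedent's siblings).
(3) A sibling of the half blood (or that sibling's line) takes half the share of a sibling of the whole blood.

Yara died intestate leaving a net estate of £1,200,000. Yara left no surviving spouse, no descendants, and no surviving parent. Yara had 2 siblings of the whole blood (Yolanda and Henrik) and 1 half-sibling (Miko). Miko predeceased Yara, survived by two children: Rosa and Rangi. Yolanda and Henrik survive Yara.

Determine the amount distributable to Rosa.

The entire £1,200,000 passes to the siblings and their issue.
Counting each half-blood sibling's line as half a unit, there are 5/2 units in £1,200,000, so one unit is £480,000. Whole-blood lines (Yolanda and Henrik) take £480,000 each; half-blood lines (Miko) take £240,000 each.
Miko's share (£240,000) is divided into 2 shares of £120,000: Rosa and Rangi each take £120,000.

Rosa receives £120,000.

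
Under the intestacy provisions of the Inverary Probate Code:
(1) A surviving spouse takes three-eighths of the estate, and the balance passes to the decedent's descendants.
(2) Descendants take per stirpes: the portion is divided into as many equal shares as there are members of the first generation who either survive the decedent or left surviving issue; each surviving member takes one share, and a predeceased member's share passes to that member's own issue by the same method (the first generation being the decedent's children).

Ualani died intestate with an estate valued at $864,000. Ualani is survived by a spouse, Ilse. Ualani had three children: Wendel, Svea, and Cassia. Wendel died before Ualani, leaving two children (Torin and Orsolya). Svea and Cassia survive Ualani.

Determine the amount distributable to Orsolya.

Orsolya receives $90,000.

Ilse takes three-eighths of $864,000 = $324,000. The remaining $540,000 passes to the descendants.
The descendants' portion ($540,000) is divided into 3 shares of $180,000: Svea and Cassia each take $180,000; Wendel's $180,000 share passes to Wendel's issue.
Wendel's share ($180,000) is divided into 2 shares of $90,000: Torin and Orsolya each take $90,000.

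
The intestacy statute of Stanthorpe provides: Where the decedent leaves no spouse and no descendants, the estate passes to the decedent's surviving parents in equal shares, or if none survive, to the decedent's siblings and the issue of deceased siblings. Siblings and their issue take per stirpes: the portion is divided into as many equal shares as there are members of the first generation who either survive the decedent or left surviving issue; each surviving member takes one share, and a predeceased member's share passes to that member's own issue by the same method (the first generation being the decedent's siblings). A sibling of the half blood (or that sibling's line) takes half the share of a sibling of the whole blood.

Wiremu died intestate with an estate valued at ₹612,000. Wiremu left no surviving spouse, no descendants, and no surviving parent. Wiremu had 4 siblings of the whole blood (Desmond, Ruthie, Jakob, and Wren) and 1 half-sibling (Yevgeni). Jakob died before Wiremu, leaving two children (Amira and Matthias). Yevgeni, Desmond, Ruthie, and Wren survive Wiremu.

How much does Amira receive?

The entire ₹612,000 passes to the siblings and their issue.
Counting each half-blood sibling's line as half a unit, there are 9/2 units in ₹612,000, so one unit is ₹136,000. Whole-blood lines (Desmond, Ruthie, Jakob, and Wren) take ₹136,000 each; half-blood lines (Yevgeni) take ₹68,000 each.
Jakob's share (₹136,000) is divided into 2 shares of ₹68,000: Amira and Matthias each take ₹68,000.

Amira receives ₹68,000.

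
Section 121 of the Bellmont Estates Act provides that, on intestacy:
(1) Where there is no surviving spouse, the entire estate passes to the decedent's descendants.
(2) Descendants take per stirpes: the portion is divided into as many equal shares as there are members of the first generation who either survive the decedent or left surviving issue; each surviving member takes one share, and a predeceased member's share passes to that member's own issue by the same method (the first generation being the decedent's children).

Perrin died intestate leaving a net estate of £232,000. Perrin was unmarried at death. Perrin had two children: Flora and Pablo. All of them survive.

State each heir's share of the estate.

Flora: £116,000; Pablo: £116,000

The entire £232,000 passes to the descendants.
That amount (£232,000) is divided into 2 shares of £116,000: Flora and Pablo each take £116,000.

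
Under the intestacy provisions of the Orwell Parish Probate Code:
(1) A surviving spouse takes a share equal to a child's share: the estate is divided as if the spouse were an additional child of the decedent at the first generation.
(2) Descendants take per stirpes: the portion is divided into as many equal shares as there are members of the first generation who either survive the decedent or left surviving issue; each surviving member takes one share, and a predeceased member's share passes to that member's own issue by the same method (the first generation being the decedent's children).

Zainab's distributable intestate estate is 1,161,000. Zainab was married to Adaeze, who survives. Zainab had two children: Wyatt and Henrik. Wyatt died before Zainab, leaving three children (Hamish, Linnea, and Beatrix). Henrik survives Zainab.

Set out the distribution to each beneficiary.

The spouse counts as an additional share at the children's level, so there are 3 primary shares of 387,000. Adaeze takes one such share (387,000).
The children's combined portion (774,000) is divided into 2 shares of 387,000: Henrik takes 387,000; Wyatt's 387,000 share passes to Wyatt's issue.
Wyatt's share (387,000) is divided into 3 shares of 129,000: Hamish, Linnea, and Beatrix each take 129,000.

Adaeze: 387,000; Hamish: 129,000; Linnea: 129,000; Beatrix: 129,000; Henrik: 387,000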